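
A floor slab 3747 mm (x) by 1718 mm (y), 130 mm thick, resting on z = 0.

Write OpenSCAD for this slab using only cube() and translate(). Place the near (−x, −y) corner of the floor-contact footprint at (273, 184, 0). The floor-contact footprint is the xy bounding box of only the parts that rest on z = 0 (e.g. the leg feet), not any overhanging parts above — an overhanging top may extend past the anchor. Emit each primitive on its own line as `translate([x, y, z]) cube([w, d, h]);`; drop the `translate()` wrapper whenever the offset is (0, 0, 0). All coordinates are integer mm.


translate([273, 184, 0]) cube([3747, 1718, 130]);


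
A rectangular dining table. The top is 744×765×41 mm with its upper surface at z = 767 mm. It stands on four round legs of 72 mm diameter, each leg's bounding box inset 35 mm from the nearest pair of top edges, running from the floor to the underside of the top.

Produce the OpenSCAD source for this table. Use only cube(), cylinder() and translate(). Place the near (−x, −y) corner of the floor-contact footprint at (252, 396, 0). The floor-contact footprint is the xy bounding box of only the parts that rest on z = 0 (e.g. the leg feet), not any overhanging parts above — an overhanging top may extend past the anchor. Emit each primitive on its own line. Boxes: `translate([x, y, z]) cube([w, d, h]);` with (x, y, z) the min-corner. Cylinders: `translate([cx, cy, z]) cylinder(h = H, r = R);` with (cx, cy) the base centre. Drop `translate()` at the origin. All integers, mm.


translate([217, 361, 726]) cube([744, 765, 41]);
translate([288, 432, 0]) cylinder(h = 726, r = 36);
translate([890, 432, 0]) cylinder(h = 726, r = 36);
translate([288, 1055, 0]) cylinder(h = 726, r = 36);
translate([890, 1055, 0]) cylinder(h = 726, r = 36);


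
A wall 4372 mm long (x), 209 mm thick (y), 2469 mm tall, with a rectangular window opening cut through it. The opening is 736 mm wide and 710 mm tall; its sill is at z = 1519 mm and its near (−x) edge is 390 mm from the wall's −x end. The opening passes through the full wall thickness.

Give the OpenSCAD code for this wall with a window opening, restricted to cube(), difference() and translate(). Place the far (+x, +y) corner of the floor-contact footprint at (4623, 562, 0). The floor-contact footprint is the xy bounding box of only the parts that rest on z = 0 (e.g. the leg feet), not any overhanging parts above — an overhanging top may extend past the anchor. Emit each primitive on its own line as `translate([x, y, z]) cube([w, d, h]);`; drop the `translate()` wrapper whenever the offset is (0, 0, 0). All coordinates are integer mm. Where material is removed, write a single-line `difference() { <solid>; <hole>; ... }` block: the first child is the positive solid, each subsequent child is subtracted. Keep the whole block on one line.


difference() { translate([251, 353, 0]) cube([4372, 209, 2469]); translate([641, 353, 1519]) cube([736, 209, 710]); }


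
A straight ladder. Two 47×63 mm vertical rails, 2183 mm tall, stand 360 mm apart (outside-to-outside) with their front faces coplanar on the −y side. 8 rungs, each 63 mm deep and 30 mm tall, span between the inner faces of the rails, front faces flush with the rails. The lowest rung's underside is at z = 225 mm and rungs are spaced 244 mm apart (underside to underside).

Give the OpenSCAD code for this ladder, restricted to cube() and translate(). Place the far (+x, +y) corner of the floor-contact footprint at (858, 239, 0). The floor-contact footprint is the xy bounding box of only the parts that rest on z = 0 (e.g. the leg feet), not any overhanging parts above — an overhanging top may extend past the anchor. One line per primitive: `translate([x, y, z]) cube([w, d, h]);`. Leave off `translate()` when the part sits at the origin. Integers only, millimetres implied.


// rung span = 360 - 2*47 = 266
// rung[k] z = 225 + k*244
translate([498, 176, 0]) cube([47, 63, 2183]);
translate([811, 176, 0]) cube([47, 63, 2183]);
translate([545, 176, 225]) cube([266, 63, 30]);
translate([545, 176, 469]) cube([266, 63, 30]);
translate([545, 176, 713]) cube([266, 63, 30]);
translate([545, 176, 957]) cube([266, 63, 30]);
translate([545, 176, 1201]) cube([266, 63, 30]);
translate([545, 176, 1445]) cube([266, 63, 30]);
translate([545, 176, 1689]) cube([266, 63, 30]);
translate([545, 176, 1933]) cube([266, 63, 30]);


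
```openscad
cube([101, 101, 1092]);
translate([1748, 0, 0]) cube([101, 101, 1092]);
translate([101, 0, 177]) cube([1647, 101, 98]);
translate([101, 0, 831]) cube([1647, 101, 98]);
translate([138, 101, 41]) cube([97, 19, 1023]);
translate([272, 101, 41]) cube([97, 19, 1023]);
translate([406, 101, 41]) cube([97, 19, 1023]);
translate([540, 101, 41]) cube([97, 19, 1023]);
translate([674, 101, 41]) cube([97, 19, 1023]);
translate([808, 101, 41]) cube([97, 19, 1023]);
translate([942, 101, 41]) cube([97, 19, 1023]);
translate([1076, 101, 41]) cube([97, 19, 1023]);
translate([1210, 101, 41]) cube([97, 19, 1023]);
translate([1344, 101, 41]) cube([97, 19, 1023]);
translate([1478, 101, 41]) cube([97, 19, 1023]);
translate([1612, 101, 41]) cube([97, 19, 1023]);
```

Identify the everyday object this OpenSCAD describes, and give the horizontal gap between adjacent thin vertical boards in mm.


A fence section. The picket gap is 37 mm.

Two posts, two rails, 12 pickets — a fence section. Span 1647 mm holds 12 pickets of 97 mm with 13 equal gaps: ⌊(1647 − 12·97) / 13⌋ = 37 mm.


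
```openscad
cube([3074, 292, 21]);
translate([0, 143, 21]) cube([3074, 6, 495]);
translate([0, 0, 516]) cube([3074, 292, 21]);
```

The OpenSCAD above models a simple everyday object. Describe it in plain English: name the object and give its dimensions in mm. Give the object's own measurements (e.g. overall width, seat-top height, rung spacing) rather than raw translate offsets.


An I-beam lying along x, 3074 mm long. Overall section height 537 mm. Two flanges 292 mm wide (y) and 21 mm thick, one on the floor and one at the top; a web 6 mm thick runs between them, centred on the flange width.


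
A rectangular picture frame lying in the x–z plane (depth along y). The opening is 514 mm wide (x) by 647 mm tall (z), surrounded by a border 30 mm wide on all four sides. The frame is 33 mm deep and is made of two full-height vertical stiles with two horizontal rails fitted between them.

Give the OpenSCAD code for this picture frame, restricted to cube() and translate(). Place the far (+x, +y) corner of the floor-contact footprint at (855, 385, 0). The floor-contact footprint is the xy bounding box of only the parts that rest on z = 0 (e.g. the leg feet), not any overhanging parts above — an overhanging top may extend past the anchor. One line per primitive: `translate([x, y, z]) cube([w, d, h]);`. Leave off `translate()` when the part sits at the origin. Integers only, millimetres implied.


translate([281, 352, 0]) cube([30, 33, 707]);
translate([825, 352, 0]) cube([30, 33, 707]);
translate([311, 352, 0]) cube([514, 33, 30]);
translate([311, 352, 677]) cube([514, 33, 30]);


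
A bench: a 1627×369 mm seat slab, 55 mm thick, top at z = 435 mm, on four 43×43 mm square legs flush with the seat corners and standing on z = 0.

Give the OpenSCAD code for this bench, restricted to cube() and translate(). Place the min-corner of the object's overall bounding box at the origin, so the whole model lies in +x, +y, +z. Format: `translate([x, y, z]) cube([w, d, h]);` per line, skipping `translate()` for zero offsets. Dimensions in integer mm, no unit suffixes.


translate([0, 0, 380]) cube([1627, 369, 55]);
cube([43, 43, 380]);
translate([0, 326, 0]) cube([43, 43, 380]);
translate([1584, 0, 0]) cube([43, 43, 380]);
translate([1584, 326, 0]) cube([43, 43, 380]);


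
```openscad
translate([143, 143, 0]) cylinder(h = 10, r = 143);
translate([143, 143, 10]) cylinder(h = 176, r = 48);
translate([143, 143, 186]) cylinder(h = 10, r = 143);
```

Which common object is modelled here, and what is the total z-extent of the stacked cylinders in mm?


A spool. The overall height is 196 mm.

Three coaxial cylinders, large–small–large — a spool. Two 10 mm flanges and a 176 mm core give 10 + 176 + 10 = 196 mm.


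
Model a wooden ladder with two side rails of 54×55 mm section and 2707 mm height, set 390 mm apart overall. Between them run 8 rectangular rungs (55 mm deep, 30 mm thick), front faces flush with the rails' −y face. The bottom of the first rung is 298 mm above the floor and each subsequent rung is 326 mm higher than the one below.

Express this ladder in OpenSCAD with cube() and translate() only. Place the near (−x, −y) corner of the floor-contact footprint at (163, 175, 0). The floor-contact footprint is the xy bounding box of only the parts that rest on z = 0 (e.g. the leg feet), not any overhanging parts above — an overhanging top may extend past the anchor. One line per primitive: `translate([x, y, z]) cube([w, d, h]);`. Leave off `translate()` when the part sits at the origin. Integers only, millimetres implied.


// rung span = 390 - 2*54 = 282
// rung[k] z = 298 + k*326
translate([163, 175, 0]) cube([54, 55, 2707]);
translate([499, 175, 0]) cube([54, 55, 2707]);
translate([217, 175, 298]) cube([282, 55, 30]);
translate([217, 175, 624]) cube([282, 55, 30]);
translate([217, 175, 950]) cube([282, 55, 30]);
translate([217, 175, 1276]) cube([282, 55, 30]);
translate([217, 175, 1602]) cube([282, 55, 30]);
translate([217, 175, 1928]) cube([282, 55, 30]);
translate([217, 175, 2254]) cube([282, 55, 30]);
translate([217, 175, 2580]) cube([282, 55, 30]);


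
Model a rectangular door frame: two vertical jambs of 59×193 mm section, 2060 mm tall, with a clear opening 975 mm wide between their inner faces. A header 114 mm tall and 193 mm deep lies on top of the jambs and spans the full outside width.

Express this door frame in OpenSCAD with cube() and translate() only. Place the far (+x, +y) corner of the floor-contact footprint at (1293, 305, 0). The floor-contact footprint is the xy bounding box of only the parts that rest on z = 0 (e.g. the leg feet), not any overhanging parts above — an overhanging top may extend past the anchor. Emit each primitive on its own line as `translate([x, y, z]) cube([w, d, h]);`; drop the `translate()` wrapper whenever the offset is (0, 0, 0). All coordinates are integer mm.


translate([200, 112, 0]) cube([59, 193, 2060]);
translate([1234, 112, 0]) cube([59, 193, 2060]);
translate([200, 112, 2060]) cube([1093, 193, 114]);


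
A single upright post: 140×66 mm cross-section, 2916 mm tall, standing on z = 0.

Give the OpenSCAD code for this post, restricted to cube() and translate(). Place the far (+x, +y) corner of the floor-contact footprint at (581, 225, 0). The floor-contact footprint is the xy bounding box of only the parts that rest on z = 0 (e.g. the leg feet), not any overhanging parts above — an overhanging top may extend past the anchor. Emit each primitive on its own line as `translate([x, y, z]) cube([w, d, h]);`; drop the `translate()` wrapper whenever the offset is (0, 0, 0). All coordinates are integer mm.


translate([441, 159, 0]) cube([140, 66, 2916]);


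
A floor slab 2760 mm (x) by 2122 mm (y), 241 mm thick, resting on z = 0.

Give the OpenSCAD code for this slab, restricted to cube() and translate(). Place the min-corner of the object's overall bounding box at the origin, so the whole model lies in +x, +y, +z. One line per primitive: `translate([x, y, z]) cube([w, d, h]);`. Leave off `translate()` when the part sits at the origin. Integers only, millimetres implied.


cube([2760, 2122, 241]);


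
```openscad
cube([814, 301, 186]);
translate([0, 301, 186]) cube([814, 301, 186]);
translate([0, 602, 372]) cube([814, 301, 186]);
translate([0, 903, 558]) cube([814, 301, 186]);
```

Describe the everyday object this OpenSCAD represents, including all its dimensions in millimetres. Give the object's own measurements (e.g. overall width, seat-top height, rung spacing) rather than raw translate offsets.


A straight staircase of 4 solid steps. Each step is 814 mm wide (x), 301 mm deep (y, the going) and 186 mm tall (the rise). The first step rests on the floor; each subsequent step sits one going further in +y and one rise higher in +z, directly behind and above the previous step with no overlap.


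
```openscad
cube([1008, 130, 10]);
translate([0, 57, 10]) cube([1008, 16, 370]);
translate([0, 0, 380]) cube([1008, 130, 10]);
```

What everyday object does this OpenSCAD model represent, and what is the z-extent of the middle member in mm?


An I-beam. The web height is 370 mm.

Two wide flanges with a thin centred web — an I-beam. Overall 390 mm minus two 10 mm flanges gives a web of 390 − 2·10 = 370 mm.


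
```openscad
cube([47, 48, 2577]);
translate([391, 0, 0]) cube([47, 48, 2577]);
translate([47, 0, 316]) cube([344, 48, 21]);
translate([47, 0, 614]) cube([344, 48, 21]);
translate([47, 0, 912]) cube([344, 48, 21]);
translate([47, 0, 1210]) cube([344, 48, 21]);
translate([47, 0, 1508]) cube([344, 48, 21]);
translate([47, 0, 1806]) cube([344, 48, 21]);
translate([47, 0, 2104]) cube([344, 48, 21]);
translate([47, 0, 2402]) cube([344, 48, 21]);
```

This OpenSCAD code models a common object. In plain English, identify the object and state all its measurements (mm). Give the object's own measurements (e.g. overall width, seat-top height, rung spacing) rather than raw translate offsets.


A straight ladder. Two 47×48 mm vertical rails, 2577 mm tall, stand 438 mm apart (outside-to-outside) with their front faces coplanar on the −y side. 8 rungs, each 48 mm deep and 21 mm tall, span between the inner faces of the rails, front faces flush with the rails. The lowest rung's underside is at z = 316 mm and rungs are spaced 298 mm apart (underside to underside).


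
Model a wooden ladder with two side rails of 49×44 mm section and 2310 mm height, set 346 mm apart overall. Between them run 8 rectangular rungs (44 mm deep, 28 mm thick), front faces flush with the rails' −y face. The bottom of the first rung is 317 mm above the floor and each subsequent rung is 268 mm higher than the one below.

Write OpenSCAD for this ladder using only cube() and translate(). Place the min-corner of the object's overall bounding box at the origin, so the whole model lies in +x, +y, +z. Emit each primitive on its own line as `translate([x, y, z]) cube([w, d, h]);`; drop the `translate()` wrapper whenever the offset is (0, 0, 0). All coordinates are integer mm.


cube([49, 44, 2310]);
translate([297, 0, 0]) cube([49, 44, 2310]);
translate([49, 0, 317]) cube([248, 44, 28]);
translate([49, 0, 585]) cube([248, 44, 28]);
translate([49, 0, 853]) cube([248, 44, 28]);
translate([49, 0, 1121]) cube([248, 44, 28]);
translate([49, 0, 1389]) cube([248, 44, 28]);
translate([49, 0, 1657]) cube([248, 44, 28]);
translate([49, 0, 1925]) cube([248, 44, 28]);
translate([49, 0, 2193]) cube([248, 44, 28]);


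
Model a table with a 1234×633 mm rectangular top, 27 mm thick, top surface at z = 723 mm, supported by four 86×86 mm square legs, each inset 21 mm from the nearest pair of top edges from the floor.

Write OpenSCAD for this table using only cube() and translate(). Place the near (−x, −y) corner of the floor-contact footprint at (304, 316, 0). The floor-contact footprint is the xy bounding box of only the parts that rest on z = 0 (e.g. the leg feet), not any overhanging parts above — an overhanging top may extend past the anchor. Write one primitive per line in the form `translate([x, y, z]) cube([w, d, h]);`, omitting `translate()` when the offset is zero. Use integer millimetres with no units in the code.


// leg_h = 723 - 27 = 696
translate([283, 295, 696]) cube([1234, 633, 27]);
translate([304, 316, 0]) cube([86, 86, 696]);
translate([1410, 316, 0]) cube([86, 86, 696]);
translate([304, 821, 0]) cube([86, 86, 696]);
translate([1410, 821, 0]) cube([86, 86, 696]);


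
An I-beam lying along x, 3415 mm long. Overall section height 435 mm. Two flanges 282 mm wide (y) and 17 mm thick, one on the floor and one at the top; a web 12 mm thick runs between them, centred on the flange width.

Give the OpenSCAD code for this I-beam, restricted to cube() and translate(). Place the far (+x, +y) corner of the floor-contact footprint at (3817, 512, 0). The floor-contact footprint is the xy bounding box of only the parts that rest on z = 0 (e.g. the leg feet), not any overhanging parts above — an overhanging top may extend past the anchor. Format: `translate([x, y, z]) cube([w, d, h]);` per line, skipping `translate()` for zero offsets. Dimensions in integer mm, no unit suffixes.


translate([402, 230, 0]) cube([3415, 282, 17]);
translate([402, 365, 17]) cube([3415, 12, 401]);
translate([402, 230, 418]) cube([3415, 282, 17]);


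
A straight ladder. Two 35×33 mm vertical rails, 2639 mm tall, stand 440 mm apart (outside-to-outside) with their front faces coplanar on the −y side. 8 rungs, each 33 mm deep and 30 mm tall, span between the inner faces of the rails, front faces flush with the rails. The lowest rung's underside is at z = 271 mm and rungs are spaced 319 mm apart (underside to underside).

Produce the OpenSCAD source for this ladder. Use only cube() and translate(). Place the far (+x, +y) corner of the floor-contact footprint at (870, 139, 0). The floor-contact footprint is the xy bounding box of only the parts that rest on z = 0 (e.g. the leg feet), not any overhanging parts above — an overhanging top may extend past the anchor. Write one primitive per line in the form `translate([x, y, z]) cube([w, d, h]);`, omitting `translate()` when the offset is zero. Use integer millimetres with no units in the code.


// rung span = 440 - 2*35 = 370
// rung[k] z = 271 + k*319
translate([430, 106, 0]) cube([35, 33, 2639]);
translate([835, 106, 0]) cube([35, 33, 2639]);
translate([465, 106, 271]) cube([370, 33, 30]);
translate([465, 106, 590]) cube([370, 33, 30]);
translate([465, 106, 909]) cube([370, 33, 30]);
translate([465, 106, 1228]) cube([370, 33, 30]);
translate([465, 106, 1547]) cube([370, 33, 30]);
translate([465, 106, 1866]) cube([370, 33, 30]);
translate([465, 106, 2185]) cube([370, 33, 30]);
translate([465, 106, 2504]) cube([370, 33, 30]);


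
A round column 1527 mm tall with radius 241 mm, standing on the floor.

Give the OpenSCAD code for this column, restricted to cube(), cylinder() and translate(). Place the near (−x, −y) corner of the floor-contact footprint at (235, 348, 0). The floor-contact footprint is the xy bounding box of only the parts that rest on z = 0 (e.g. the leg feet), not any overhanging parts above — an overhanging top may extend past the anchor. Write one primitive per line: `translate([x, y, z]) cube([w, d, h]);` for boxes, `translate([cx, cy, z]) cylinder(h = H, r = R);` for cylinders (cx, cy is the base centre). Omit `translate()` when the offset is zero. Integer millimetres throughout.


translate([476, 589, 0]) cylinder(h = 1527, r = 241);


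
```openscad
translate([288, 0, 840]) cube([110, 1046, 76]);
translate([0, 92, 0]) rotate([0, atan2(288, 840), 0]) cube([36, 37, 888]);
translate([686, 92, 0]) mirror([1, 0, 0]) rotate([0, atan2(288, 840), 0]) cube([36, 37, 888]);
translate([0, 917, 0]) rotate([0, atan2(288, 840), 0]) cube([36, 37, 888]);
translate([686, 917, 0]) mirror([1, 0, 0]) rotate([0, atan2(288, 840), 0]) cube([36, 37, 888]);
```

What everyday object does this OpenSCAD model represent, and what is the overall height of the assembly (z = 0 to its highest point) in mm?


A sawhorse. The overall height is 916 mm.

A beam across two mirrored pairs of raked legs — a sawhorse. The beam's underside is at z = 840 (matching the legs' vertical rise in atan2(288, 840)) and the beam is 76 mm tall, so its top is at 840 + 76 = 916 mm. The raked legs top out at the beam's underside, so that is the highest point.


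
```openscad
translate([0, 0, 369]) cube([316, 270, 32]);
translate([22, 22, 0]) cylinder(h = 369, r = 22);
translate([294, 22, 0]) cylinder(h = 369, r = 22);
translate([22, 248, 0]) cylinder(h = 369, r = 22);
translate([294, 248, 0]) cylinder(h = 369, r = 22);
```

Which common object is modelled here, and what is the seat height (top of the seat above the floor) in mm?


A stool. The seat height is 401 mm.

A 316×270×32 slab at z = 369 on four corner cylinders — a stool. The seat top is 369 + 32 = 401 mm.


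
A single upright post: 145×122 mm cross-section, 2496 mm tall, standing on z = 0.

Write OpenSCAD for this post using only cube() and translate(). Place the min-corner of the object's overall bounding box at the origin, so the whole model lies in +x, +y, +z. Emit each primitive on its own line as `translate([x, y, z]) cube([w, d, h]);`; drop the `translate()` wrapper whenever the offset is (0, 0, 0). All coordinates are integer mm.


cube([145, 122, 2496]);


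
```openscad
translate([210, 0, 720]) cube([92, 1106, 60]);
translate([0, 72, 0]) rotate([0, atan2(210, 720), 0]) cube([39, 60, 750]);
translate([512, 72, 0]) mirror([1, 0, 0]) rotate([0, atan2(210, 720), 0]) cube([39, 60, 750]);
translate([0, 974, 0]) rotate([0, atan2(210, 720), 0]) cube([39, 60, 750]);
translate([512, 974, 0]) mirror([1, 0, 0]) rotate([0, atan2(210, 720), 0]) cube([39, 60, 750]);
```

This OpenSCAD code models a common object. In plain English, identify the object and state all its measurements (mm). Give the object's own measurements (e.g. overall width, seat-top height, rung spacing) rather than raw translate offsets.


A sawhorse. A 92×1106×60 mm beam (x, y, z) sits on two A-frame leg pairs. Each pair is two raked legs of 39×60 mm section (60 mm along y) splaying symmetrically in x. Each leg rises 720 mm vertically over 210 mm of horizontal reach and is 750 mm long along its own axis. Every leg's outer bottom edge rests on the floor and its outer top edge meets a bottom edge of the beam — the left legs (tilting toward +x) meet the beam's −x bottom edge, the right legs (their mirror images, tilting toward −x) meet its +x bottom edge — so the leg tops tuck under the beam, the beam's underside is 720 mm above the floor, and the feet are 512 mm apart outside-to-outside with the beam centred between them. The two leg pairs are set in 72 mm from either end of the beam.


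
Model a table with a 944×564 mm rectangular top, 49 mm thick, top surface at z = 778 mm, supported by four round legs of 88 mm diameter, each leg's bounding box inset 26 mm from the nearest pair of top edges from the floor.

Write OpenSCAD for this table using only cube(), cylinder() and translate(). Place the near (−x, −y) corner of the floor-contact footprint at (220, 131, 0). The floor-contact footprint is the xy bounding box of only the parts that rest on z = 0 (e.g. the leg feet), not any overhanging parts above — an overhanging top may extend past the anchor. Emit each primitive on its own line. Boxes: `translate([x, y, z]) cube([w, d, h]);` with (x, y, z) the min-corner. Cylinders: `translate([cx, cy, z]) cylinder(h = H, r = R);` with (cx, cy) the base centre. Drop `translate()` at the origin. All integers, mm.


// leg_h = 778 - 49 = 729
translate([194, 105, 729]) cube([944, 564, 49]);
translate([264, 175, 0]) cylinder(h = 729, r = 44);
translate([1068, 175, 0]) cylinder(h = 729, r = 44);
translate([264, 599, 0]) cylinder(h = 729, r = 44);
translate([1068, 599, 0]) cylinder(h = 729, r = 44);


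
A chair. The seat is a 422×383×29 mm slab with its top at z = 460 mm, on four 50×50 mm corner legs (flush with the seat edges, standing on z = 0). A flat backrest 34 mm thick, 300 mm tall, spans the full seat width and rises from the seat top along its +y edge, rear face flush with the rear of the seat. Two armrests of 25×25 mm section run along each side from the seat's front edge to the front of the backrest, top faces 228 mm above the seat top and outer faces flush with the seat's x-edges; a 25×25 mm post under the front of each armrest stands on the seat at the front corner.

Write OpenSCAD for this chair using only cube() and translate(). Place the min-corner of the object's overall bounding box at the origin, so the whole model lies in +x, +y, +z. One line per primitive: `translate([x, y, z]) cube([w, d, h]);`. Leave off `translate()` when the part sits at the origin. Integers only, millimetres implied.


translate([0, 0, 431]) cube([422, 383, 29]);
cube([50, 50, 431]);
translate([372, 0, 0]) cube([50, 50, 431]);
translate([0, 333, 0]) cube([50, 50, 431]);
translate([372, 333, 0]) cube([50, 50, 431]);
translate([0, 349, 460]) cube([422, 34, 300]);
translate([0, 0, 663]) cube([25, 349, 25]);
translate([397, 0, 663]) cube([25, 349, 25]);
translate([0, 0, 460]) cube([25, 25, 203]);
translate([397, 0, 460]) cube([25, 25, 203]);


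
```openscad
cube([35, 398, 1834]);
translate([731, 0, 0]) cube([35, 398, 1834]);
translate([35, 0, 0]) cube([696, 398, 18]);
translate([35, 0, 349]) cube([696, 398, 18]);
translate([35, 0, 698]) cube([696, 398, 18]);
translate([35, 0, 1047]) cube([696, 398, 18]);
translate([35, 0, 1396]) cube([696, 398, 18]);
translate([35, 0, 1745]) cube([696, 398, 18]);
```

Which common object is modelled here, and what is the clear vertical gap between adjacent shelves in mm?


A bookshelf. The clear shelf gap is 331 mm.

Two tall side panels with 6 horizontal boards between them — a bookshelf. The first two shelf undersides are at z = 0 and z = 349; with shelf thickness 18, the clear gap is 349 − 0 − 18 = 331 mm.


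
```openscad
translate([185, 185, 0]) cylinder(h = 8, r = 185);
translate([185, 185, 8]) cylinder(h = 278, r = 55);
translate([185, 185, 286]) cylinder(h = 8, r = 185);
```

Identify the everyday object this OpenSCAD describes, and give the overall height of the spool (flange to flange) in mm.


A spool. The overall height is 294 mm.

Three coaxial cylinders, large–small–large — a spool. Two 8 mm flanges and a 278 mm core give 8 + 278 + 8 = 294 mm.


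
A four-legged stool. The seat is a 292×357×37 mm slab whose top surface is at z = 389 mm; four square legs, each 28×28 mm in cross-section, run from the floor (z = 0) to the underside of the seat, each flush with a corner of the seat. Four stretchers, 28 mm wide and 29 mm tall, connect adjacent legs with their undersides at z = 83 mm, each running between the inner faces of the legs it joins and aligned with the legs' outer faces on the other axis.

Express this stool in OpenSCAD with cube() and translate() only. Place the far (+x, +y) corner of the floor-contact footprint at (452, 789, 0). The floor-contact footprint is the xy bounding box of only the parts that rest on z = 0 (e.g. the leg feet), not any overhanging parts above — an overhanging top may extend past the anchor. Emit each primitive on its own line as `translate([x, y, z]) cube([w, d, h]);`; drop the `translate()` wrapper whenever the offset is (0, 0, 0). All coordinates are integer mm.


// leg_h = 389 - 37 = 352
// stretcher span = 292 - 2*28 = 236
translate([160, 432, 352]) cube([292, 357, 37]);
translate([160, 432, 0]) cube([28, 28, 352]);
translate([424, 432, 0]) cube([28, 28, 352]);
translate([160, 761, 0]) cube([28, 28, 352]);
translate([424, 761, 0]) cube([28, 28, 352]);
translate([188, 432, 83]) cube([236, 28, 29]);
translate([188, 761, 83]) cube([236, 28, 29]);
translate([160, 460, 83]) cube([28, 301, 29]);
translate([424, 460, 83]) cube([28, 301, 29]);


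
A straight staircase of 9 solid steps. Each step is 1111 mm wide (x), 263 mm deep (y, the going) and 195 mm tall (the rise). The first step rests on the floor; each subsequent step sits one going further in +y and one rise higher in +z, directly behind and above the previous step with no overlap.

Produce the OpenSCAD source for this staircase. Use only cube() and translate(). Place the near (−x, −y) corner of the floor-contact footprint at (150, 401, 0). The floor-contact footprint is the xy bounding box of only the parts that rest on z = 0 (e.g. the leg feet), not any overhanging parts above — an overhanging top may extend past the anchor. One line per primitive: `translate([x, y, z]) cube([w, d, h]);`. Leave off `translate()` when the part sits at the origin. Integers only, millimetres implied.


translate([150, 401, 0]) cube([1111, 263, 195]);
translate([150, 664, 195]) cube([1111, 263, 195]);
translate([150, 927, 390]) cube([1111, 263, 195]);
translate([150, 1190, 585]) cube([1111, 263, 195]);
translate([150, 1453, 780]) cube([1111, 263, 195]);
translate([150, 1716, 975]) cube([1111, 263, 195]);
translate([150, 1979, 1170]) cube([1111, 263, 195]);
translate([150, 2242, 1365]) cube([1111, 263, 195]);
translate([150, 2505, 1560]) cube([1111, 263, 195]);


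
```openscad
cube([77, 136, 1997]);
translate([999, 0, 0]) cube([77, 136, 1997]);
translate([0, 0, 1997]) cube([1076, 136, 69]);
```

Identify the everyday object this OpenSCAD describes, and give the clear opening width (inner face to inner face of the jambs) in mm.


A door frame. The clear opening width is 922 mm.

Two 1997 mm tall posts with a header on top — a door frame. The left jamb is 77 mm wide at x = 0; the right jamb starts at x = 999. The clear opening is 999 − 77 = 922 mm.


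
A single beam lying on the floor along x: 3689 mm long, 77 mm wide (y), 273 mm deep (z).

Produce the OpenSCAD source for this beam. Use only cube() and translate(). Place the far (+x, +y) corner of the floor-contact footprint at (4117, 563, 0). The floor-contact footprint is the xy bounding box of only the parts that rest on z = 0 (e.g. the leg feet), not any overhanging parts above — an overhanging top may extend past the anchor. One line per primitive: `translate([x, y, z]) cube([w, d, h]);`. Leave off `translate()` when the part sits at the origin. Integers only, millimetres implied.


translate([428, 486, 0]) cube([3689, 77, 273]);


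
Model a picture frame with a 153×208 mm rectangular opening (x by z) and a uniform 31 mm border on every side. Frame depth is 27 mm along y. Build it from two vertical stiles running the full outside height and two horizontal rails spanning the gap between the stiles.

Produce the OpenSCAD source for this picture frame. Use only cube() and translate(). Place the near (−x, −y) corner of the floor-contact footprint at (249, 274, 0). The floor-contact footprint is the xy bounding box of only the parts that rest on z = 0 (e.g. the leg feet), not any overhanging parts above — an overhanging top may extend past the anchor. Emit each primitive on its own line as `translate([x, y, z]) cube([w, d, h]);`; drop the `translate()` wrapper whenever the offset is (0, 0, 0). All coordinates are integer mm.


translate([249, 274, 0]) cube([31, 27, 270]);
translate([433, 274, 0]) cube([31, 27, 270]);
translate([280, 274, 0]) cube([153, 27, 31]);
translate([280, 274, 239]) cube([153, 27, 31]);


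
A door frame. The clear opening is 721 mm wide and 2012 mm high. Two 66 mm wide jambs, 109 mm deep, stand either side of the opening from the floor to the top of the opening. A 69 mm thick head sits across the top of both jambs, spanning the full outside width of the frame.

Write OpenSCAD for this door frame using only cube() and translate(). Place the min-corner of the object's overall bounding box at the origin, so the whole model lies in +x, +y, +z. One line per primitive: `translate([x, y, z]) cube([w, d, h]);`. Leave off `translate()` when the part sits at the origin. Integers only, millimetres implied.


cube([66, 109, 2012]);
translate([787, 0, 0]) cube([66, 109, 2012]);
translate([0, 0, 2012]) cube([853, 109, 69]);


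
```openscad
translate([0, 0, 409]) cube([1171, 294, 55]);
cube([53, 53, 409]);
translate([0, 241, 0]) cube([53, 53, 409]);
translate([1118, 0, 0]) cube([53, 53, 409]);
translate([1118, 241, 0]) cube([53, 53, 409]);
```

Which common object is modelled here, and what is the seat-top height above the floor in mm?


A bench. The seat-top height is 464 mm.

A long slab on four corner posts — a bench. The slab sits at z = 409 with thickness 55, so the top is 409 + 55 = 464 mm.


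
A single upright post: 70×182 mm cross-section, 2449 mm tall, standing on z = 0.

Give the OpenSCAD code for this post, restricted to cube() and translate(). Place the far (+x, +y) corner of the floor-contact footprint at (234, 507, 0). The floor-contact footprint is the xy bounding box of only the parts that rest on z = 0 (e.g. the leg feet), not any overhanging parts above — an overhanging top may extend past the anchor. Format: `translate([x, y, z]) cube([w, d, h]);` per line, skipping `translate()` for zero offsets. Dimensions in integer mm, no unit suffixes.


translate([164, 325, 0]) cube([70, 182, 2449]);


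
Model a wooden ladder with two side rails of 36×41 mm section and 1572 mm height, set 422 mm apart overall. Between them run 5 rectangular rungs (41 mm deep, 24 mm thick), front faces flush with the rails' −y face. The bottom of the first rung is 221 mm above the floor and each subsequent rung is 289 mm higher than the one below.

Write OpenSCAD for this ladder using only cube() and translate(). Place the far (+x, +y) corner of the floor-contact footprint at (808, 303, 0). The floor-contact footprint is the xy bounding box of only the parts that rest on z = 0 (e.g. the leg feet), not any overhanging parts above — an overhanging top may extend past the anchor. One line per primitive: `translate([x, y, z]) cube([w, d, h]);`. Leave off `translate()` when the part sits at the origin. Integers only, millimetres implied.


// rung span = 422 - 2*36 = 350
// rung[k] z = 221 + k*289
translate([386, 262, 0]) cube([36, 41, 1572]);
translate([772, 262, 0]) cube([36, 41, 1572]);
translate([422, 262, 221]) cube([350, 41, 24]);
translate([422, 262, 510]) cube([350, 41, 24]);
translate([422, 262, 799]) cube([350, 41, 24]);
translate([422, 262, 1088]) cube([350, 41, 24]);
translate([422, 262, 1377]) cube([350, 41, 24]);


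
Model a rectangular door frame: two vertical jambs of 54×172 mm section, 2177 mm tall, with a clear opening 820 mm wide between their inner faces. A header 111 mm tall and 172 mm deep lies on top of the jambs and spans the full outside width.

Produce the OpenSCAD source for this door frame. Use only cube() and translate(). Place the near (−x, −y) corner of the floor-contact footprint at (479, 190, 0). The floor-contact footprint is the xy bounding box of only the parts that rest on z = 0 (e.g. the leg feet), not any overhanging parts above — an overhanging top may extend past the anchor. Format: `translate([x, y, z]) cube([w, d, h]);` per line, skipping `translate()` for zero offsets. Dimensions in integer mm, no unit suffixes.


translate([479, 190, 0]) cube([54, 172, 2177]);
translate([1353, 190, 0]) cube([54, 172, 2177]);
translate([479, 190, 2177]) cube([928, 172, 111]);


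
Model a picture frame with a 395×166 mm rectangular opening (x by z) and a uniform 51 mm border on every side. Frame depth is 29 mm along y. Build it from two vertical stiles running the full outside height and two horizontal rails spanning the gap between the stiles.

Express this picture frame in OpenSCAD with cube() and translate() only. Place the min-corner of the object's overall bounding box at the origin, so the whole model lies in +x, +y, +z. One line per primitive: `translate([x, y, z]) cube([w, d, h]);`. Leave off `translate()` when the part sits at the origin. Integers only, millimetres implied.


cube([51, 29, 268]);
translate([446, 0, 0]) cube([51, 29, 268]);
translate([51, 0, 0]) cube([395, 29, 51]);
translate([51, 0, 217]) cube([395, 29, 51]);


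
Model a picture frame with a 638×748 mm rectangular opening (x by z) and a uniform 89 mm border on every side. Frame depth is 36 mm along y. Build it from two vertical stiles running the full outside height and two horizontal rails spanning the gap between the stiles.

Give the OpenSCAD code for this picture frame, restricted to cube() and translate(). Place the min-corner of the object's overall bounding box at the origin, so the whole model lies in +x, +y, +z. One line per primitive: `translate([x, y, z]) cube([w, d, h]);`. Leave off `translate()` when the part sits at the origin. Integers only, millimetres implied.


cube([89, 36, 926]);
translate([727, 0, 0]) cube([89, 36, 926]);
translate([89, 0, 0]) cube([638, 36, 89]);
translate([89, 0, 837]) cube([638, 36, 89]);


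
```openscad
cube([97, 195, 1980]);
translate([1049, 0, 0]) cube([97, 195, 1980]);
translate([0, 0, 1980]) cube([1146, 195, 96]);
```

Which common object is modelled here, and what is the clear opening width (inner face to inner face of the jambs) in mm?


A door frame. The clear opening width is 952 mm.

Two 1980 mm tall posts with a header on top — a door frame. The left jamb is 97 mm wide at x = 0; the right jamb starts at x = 1049. The clear opening is 1049 − 97 = 952 mm.


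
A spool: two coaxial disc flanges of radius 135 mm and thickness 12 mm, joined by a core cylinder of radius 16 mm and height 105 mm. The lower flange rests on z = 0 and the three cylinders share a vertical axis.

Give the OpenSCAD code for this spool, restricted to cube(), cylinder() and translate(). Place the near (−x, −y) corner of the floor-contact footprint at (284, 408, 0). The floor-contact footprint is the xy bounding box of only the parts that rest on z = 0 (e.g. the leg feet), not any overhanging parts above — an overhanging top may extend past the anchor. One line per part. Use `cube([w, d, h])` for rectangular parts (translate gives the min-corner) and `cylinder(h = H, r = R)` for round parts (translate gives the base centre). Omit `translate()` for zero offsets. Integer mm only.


translate([419, 543, 0]) cylinder(h = 12, r = 135);
translate([419, 543, 12]) cylinder(h = 105, r = 16);
translate([419, 543, 117]) cylinder(h = 12, r = 135);


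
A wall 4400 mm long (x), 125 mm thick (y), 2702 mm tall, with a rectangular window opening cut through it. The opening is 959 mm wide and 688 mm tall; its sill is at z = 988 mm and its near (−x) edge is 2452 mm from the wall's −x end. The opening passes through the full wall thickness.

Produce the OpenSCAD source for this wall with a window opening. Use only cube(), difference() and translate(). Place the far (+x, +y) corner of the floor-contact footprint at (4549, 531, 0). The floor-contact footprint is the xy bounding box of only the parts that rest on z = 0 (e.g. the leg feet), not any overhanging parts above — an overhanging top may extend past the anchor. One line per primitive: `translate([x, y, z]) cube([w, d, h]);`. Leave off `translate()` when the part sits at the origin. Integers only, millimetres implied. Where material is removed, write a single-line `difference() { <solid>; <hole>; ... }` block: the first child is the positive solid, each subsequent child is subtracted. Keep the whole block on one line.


difference() { translate([149, 406, 0]) cube([4400, 125, 2702]); translate([2601, 406, 988]) cube([959, 125, 688]); }


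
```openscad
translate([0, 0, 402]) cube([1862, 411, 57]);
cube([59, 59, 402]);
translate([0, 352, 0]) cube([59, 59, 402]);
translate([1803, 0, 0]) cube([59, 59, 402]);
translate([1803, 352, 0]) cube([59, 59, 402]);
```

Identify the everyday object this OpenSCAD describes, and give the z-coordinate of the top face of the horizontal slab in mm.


A bench. The seat-top height is 459 mm.

A long slab on four corner posts — a bench. The slab sits at z = 402 with thickness 57, so the top is 402 + 57 = 459 mm.


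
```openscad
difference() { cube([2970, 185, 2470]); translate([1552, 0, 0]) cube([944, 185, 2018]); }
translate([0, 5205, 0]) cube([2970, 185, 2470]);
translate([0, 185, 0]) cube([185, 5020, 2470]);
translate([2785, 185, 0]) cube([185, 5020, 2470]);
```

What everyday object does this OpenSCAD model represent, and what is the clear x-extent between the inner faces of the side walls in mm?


A single room. The interior width is 2600 mm.

Four walls enclosing a rectangle with a door in the front wall — a room. Outside width 2970 minus two 185 mm walls gives 2600 mm.


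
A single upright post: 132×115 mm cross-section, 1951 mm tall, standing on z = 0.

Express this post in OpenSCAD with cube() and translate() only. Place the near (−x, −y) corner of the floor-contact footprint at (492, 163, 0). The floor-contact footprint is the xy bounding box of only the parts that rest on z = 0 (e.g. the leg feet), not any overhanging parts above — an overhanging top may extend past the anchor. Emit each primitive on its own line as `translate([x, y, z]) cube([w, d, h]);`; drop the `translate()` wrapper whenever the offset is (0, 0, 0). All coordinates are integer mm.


translate([492, 163, 0]) cube([132, 115, 1951]);
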